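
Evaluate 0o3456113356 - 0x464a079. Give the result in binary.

0o3456113356 = 0b11100101110001001011011101110 in binary.
0x464a079 = 0b100011001001010000001111001 in binary.
Subtract column by column in base 2:
  0-1 → 1 (borrow)
  1-0-1 → 0
  1-0 → 1
  1-1 → 0
  0-1 → 1 (borrow)
  1-1-1 → 1 (borrow)
  1-1-1 → 1 (borrow)
  1-0-1 → 0
  0-0 → 0
  1-0 → 1
  1-0 → 1
  0-0 → 0
  1-0 → 1
  0-1 → 1 (borrow)
  0-0-1 → 1 (borrow)
  1-1-1 → 1 (borrow)
  0-0-1 → 1 (borrow)
  0-0-1 → 1 (borrow)
  0-1-1 → 0 (borrow)
  1-0-1 → 0
  1-0 → 1
  1-1 → 0
  0-1 → 1 (borrow)
  1-0-1 → 0
  0-0 → 0
  0-0 → 0
  1-1 → 0
  1-0 → 1
  1-0 → 1

0b11000010100111111011001110101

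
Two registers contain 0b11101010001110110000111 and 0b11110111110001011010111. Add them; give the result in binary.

0b111100010000000001011110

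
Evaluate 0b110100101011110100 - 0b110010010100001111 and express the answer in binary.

0b10010111100101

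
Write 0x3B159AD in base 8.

Expand each hex digit to 4 bits: 3=0011 B=1011 1=0001 5=0101 9=1001 A=1010 D=1101.
Group the bits in threes: 011 101 100 010 101 100 110 101 101 → 354254655.

0o354254655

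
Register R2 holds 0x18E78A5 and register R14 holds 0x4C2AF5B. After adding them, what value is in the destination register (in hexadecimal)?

Add column by column in base 16, right to left:
  5+B = 0 carry 1
  A+5+1 = 0 carry 1
  8+F+1 = 8 carry 1
  7+A+1 = 2 carry 1
  E+2+1 = 1 carry 1
  8+C+1 = 5 carry 1
  1+4+1 = 6

0x6512800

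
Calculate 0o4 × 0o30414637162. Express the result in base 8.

Multiply each base-8 digit by 4, carrying:
  2×4 = 8 → write 0 carry 1
  6×4+1 = 25 → write 1 carry 3
  1×4+3 = 7 → write 7
  7×4 = 28 → write 4 carry 3
  3×4+3 = 15 → write 7 carry 1
  6×4+1 = 25 → write 1 carry 3
  4×4+3 = 19 → write 3 carry 2
  1×4+2 = 6 → write 6
  4×4 = 16 → write 0 carry 2
  0×4+2 = 2 → write 2
  3×4 = 12 → write 4 carry 1
  remaining carry: 1

0o142063174710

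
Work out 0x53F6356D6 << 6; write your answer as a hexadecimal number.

0x14FD8D5B580

6 bits is not a whole number of base-16 digits; in binary: 10100111111011000110101011011010110 << 6 = 10100111111011000110101011011010110000000.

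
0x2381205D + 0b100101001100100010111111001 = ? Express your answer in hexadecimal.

0x28276656

0b100101001100100010111111001 = 0x4A645F9 in hexadecimal.
Add column by column in base 16, right to left:
  D+9 = 6 carry 1
  5+F+1 = 5 carry 1
  0+5+1 = 6
  2+4 = 6
  1+6 = 7
  8+A = 2 carry 1
  3+4+1 = 8
  2+0 = 2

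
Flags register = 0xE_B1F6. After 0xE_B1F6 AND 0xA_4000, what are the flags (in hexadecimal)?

AND each hex digit independently (no carries):
  E&A=A, B&4=0, 1&0=0, F&0=0, 6&0=0

0xA0000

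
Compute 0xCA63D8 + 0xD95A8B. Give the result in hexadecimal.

Add column by column in base 16, right to left:
  8+B = 3 carry 1
  D+8+1 = 6 carry 1
  3+A+1 = E
  6+5 = B
  A+9 = 3 carry 1
  C+D+1 = A carry 1
  final carry 1

0x1A3BE63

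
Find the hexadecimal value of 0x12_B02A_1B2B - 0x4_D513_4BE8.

Subtract column by column in base 16:
  B-8 → 3
  2-E → 4 (borrow)
  B-B-1 → F (borrow)
  1-4-1 → C (borrow)
  A-3-1 → 6
  2-1 → 1
  0-5 → B (borrow)
  B-D-1 → D (borrow)
  2-4-1 → D (borrow)
  1-0-1 → 0

0xDDB16CF43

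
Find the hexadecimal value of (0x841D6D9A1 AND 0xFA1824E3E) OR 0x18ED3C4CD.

0x841D6D9A1 AND 0xFA1824E3E = 0x801824820.
Then OR with 0x18ED3C4CD.

0x98FD3CCED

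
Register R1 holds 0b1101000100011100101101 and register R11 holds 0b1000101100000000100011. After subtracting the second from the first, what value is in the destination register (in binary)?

0b100011000011100001010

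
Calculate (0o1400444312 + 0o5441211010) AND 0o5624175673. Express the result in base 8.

Add column by column in base 8, right to left:
  2+0 = 2
  1+1 = 2
  3+0 = 3
  4+1 = 5
  4+1 = 5
  4+2 = 6
  0+1 = 1
  0+4 = 4
  4+4 = 0 carry 1
  1+5+1 = 7
Sum = 0o7041655322; now AND with 0o5624175673:
  7&5=5, 0&6=0, 4&2=0, 1&4=0, 6&1=0, 5&7=5, 5&5=5, 3&6=2, 2&7=2, 2&3=2

0o5000055222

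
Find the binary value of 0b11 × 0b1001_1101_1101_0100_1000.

0b111011001011111011000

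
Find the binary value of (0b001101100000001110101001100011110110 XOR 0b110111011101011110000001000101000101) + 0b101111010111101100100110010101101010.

First 0b001101100000001110101001100011110110 XOR 0b110111011101011110000001000101000101 = 0b111010111101010000101000100110110011.
Add column by column in base 2, right to left:
  1+0 = 1
  1+1 = 0 carry 1
  0+0+1 = 1
  0+1 = 1
  1+0 = 1
  1+1 = 0 carry 1
  0+1+1 = 0 carry 1
  1+0+1 = 0 carry 1
  1+1+1 = 1 carry 1
  0+0+1 = 1
  0+1 = 1
  1+0 = 1
  0+0 = 0
  0+1 = 1
  0+1 = 1
  1+0 = 1
  0+0 = 0
  1+1 = 0 carry 1
  0+0+1 = 1
  0+0 = 0
  0+1 = 1
  0+1 = 1
  1+0 = 1
  0+1 = 1
  1+1 = 0 carry 1
  0+1+1 = 0 carry 1
  1+1+1 = 1 carry 1
  1+0+1 = 0 carry 1
  1+1+1 = 1 carry 1
  1+0+1 = 0 carry 1
  0+1+1 = 0 carry 1
  1+1+1 = 1 carry 1
  0+1+1 = 0 carry 1
  1+1+1 = 1 carry 1
  1+0+1 = 0 carry 1
  1+1+1 = 1 carry 1
  final carry 1

0b1101010010100111101001110111100011101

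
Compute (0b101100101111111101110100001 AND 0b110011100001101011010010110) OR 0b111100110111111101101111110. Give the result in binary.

0b101100101111111101110100001 AND 0b110011100001101011010010110 = 0b100000100001101001010000000.
Then OR with 0b111100110111111101101111110.

0b111100110111111101111111110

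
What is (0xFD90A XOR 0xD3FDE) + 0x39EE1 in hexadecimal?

0x685B5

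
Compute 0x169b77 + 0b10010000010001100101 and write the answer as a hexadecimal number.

0b10010000010001100101 = 0x90465 in hexadecimal.
Add column by column in base 16, right to left:
  7+5 = c
  7+6 = d
  b+4 = f
  9+0 = 9
  6+9 = f
  1+0 = 1

0x1f9fdc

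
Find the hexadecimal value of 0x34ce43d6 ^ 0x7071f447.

0x44bfb791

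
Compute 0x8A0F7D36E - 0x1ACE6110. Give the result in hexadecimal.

0x88629725E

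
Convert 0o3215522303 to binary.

0b11010001101101010010011000011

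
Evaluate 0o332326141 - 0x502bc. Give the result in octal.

0x502bc = 0o1201274 in octal.
Subtract column by column in base 8:
  1-4 → 5 (borrow)
  4-7-1 → 4 (borrow)
  1-2-1 → 6 (borrow)
  6-1-1 → 4
  2-0 → 2
  3-2 → 1
  2-1 → 1
  3-0 → 3
  3-0 → 3

0o331124645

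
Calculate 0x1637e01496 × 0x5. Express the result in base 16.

0x6f176066ee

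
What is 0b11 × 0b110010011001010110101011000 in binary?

Multiply each base-2 digit by 3, carrying:
  0×3 = 0 → write 0
  0×3 = 0 → write 0
  0×3 = 0 → write 0
  1×3 = 3 → write 1 carry 1
  1×3+1 = 4 → write 0 carry 2
  0×3+2 = 2 → write 0 carry 1
  1×3+1 = 4 → write 0 carry 2
  0×3+2 = 2 → write 0 carry 1
  1×3+1 = 4 → write 0 carry 2
  0×3+2 = 2 → write 0 carry 1
  1×3+1 = 4 → write 0 carry 2
  1×3+2 = 5 → write 1 carry 2
  0×3+2 = 2 → write 0 carry 1
  1×3+1 = 4 → write 0 carry 2
  0×3+2 = 2 → write 0 carry 1
  1×3+1 = 4 → write 0 carry 2
  0×3+2 = 2 → write 0 carry 1
  0×3+1 = 1 → write 1
  1×3 = 3 → write 1 carry 1
  1×3+1 = 4 → write 0 carry 2
  0×3+2 = 2 → write 0 carry 1
  0×3+1 = 1 → write 1
  1×3 = 3 → write 1 carry 1
  0×3+1 = 1 → write 1
  0×3 = 0 → write 0
  1×3 = 3 → write 1 carry 1
  1×3+1 = 4 → write 0 carry 2
  remaining carry: 10

0b10010111001100000100000001000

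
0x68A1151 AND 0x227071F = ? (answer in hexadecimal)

AND each hex digit independently (no carries):
  6&2=2, 8&2=0, A&7=2, 1&0=0, 1&7=1, 5&1=1, 1&F=1

0x2020111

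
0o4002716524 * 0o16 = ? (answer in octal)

Multiply each base-8 digit by 14, carrying:
  4×14 = 56 → write 0 carry 7
  2×14+7 = 35 → write 3 carry 4
  5×14+4 = 74 → write 2 carry 9
  6×14+9 = 93 → write 5 carry 11
  1×14+11 = 25 → write 1 carry 3
  7×14+3 = 101 → write 5 carry 12
  2×14+12 = 40 → write 0 carry 5
  0×14+5 = 5 → write 5
  0×14 = 0 → write 0
  4×14 = 56 → write 0 carry 7
  remaining carry: 7

0o70050515230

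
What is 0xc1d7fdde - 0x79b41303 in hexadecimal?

0x4823eadb

Subtract column by column in base 16:
  e-3 → b
  d-0 → d
  d-3 → a
  f-1 → e
  7-4 → 3
  d-b → 2
  1-9 → 8 (borrow)
  c-7-1 → 4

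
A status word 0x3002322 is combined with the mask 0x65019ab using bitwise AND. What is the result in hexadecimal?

0x2000122

AND each hex digit independently (no carries):
  3&6=2, 0&5=0, 0&0=0, 2&1=0, 3&9=1, 2&a=2, 2&b=2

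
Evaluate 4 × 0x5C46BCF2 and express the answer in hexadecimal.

Multiply each base-16 digit by 4, carrying:
  2×4 = 8 → write 8
  F×4 = 60 → write C carry 3
  C×4+3 = 51 → write 3 carry 3
  B×4+3 = 47 → write F carry 2
  6×4+2 = 26 → write A carry 1
  4×4+1 = 17 → write 1 carry 1
  C×4+1 = 49 → write 1 carry 3
  5×4+3 = 23 → write 7 carry 1
  remaining carry: 1

0x1711AF3C8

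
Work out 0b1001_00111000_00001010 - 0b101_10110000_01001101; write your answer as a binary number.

0b111000011110111101

Subtract column by column in base 2:
  0-1 → 1 (borrow)
  1-0-1 → 0
  0-1 → 1 (borrow)
  1-1-1 → 1 (borrow)
  0-0-1 → 1 (borrow)
  0-0-1 → 1 (borrow)
  0-1-1 → 0 (borrow)
  0-0-1 → 1 (borrow)
  0-0-1 → 1 (borrow)
  0-0-1 → 1 (borrow)
  0-0-1 → 1 (borrow)
  1-0-1 → 0
  1-1 → 0
  1-1 → 0
  0-0 → 0
  0-1 → 1 (borrow)
  1-1-1 → 1 (borrow)
  0-0-1 → 1 (borrow)
  0-1-1 → 0 (borrow)
  1-0-1 → 0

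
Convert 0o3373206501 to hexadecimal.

0x1BED0D41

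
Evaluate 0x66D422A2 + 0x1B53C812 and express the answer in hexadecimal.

Add column by column in base 16, right to left:
  2+2 = 4
  A+1 = B
  2+8 = A
  2+C = E
  4+3 = 7
  D+5 = 2 carry 1
  6+B+1 = 2 carry 1
  6+1+1 = 8

0x8227EAB4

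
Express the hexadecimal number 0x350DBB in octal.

Expand each hex digit to 4 bits: 3=0011 5=0101 0=0000 D=1101 B=1011 B=1011.
Group the bits in threes: 001 101 010 000 110 110 111 011 → 15206673.

0o15206673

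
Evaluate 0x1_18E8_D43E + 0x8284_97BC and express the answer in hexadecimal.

0x19B6D6BFA

Add column by column in base 16, right to left:
  E+C = A carry 1
  3+B+1 = F
  4+7 = B
  D+9 = 6 carry 1
  8+4+1 = D
  E+8 = 6 carry 1
  8+2+1 = B
  1+8 = 9
  1+0 = 1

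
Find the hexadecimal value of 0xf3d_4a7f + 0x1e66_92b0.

0x2da3dd2f

Add column by column in base 16, right to left:
  f+0 = f
  7+b = 2 carry 1
  a+2+1 = d
  4+9 = d
  d+6 = 3 carry 1
  3+6+1 = a
  f+e = d carry 1
  0+1+1 = 2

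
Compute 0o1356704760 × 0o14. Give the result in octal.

0o21462473500

Multiply each base-8 digit by 12, carrying:
  0×12 = 0 → write 0
  6×12 = 72 → write 0 carry 9
  7×12+9 = 93 → write 5 carry 11
  4×12+11 = 59 → write 3 carry 7
  0×12+7 = 7 → write 7
  7×12 = 84 → write 4 carry 10
  6×12+10 = 82 → write 2 carry 10
  5×12+10 = 70 → write 6 carry 8
  3×12+8 = 44 → write 4 carry 5
  1×12+5 = 17 → write 1 carry 2
  remaining carry: 2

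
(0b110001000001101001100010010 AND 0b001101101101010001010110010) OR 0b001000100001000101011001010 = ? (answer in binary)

0b110001000001101001100010010 AND 0b001101101101010001010110010 = 0b000001000001000001000010010.
Then OR with 0b001000100001000101011001010.

0b1001100001000101011011010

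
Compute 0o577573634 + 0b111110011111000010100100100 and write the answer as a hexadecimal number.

0xDCE7CC0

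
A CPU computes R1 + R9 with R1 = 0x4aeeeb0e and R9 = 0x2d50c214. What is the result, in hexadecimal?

Add column by column in base 16, right to left:
  e+4 = 2 carry 1
  0+1+1 = 2
  b+2 = d
  e+c = a carry 1
  e+0+1 = f
  e+5 = 3 carry 1
  a+d+1 = 8 carry 1
  4+2+1 = 7

0x783fad22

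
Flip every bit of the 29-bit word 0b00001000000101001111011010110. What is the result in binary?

0b11110111111010110000100101001

Invert each bit: 00001000000101001111011010110 → 11110111111010110000100101001.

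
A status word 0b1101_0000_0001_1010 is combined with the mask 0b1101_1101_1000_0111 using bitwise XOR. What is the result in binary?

0b0000110110011101

XOR bit by bit (1 where the bits differ):
  1101000000011010
^ 1101110110000111
= 0000110110011101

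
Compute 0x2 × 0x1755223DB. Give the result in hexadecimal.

0x2EAA447B6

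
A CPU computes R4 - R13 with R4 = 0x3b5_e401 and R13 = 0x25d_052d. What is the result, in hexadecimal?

0x158ded4

Subtract column by column in base 16:
  1-d → 4 (borrow)
  0-2-1 → d (borrow)
  4-5-1 → e (borrow)
  e-0-1 → d
  5-d → 8 (borrow)
  b-5-1 → 5
  3-2 → 1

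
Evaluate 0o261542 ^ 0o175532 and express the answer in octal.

XOR each oct digit independently (no carries):
  2^1=3, 6^7=1, 1^5=4, 5^5=0, 4^3=7, 2^2=0

0o314070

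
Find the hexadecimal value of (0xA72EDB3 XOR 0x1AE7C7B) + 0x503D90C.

0x10E06AD4

First 0xA72EDB3 XOR 0x1AE7C7B = 0xBDC91C8.
Add column by column in base 16, right to left:
  8+C = 4 carry 1
  C+0+1 = D
  1+9 = A
  9+D = 6 carry 1
  C+3+1 = 0 carry 1
  D+0+1 = E
  B+5 = 0 carry 1
  final carry 1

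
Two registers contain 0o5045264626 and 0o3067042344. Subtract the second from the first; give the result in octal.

0o1756222262

Subtract column by column in base 8:
  6-4 → 2
  2-4 → 6 (borrow)
  6-3-1 → 2
  4-2 → 2
  6-4 → 2
  2-0 → 2
  5-7 → 6 (borrow)
  4-6-1 → 5 (borrow)
  0-0-1 → 7 (borrow)
  5-3-1 → 1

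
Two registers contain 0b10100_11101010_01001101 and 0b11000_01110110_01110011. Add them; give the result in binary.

0b1011010110000011000000

Add column by column in base 2, right to left:
  1+1 = 0 carry 1
  0+1+1 = 0 carry 1
  1+0+1 = 0 carry 1
  1+0+1 = 0 carry 1
  0+1+1 = 0 carry 1
  0+1+1 = 0 carry 1
  1+1+1 = 1 carry 1
  0+0+1 = 1
  0+0 = 0
  1+1 = 0 carry 1
  0+1+1 = 0 carry 1
  1+0+1 = 0 carry 1
  0+1+1 = 0 carry 1
  1+1+1 = 1 carry 1
  1+1+1 = 1 carry 1
  1+0+1 = 0 carry 1
  0+0+1 = 1
  0+0 = 0
  1+0 = 1
  0+1 = 1
  1+1 = 0 carry 1
  final carry 1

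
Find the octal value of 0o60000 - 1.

0o57777

The trailing 4 digits are 0, so subtracting 1 borrows through: they become 7 and the next digit up decrements.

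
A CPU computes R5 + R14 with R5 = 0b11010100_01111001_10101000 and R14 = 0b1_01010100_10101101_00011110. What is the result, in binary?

0b10001010010010011011000110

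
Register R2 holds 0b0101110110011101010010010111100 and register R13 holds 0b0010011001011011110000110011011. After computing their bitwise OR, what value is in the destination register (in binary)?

0b0111111111011111110010110111111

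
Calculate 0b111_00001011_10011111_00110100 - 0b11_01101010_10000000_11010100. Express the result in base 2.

0b11101000010001111001100000

Subtract column by column in base 2:
  0-0 → 0
  0-0 → 0
  1-1 → 0
  0-0 → 0
  1-1 → 0
  1-0 → 1
  0-1 → 1 (borrow)
  0-1-1 → 0 (borrow)
  1-0-1 → 0
  1-0 → 1
  1-0 → 1
  1-0 → 1
  1-0 → 1
  0-0 → 0
  0-0 → 0
  1-1 → 0
  1-0 → 1
  1-1 → 0
  0-0 → 0
  1-1 → 0
  0-0 → 0
  0-1 → 1 (borrow)
  0-1-1 → 0 (borrow)
  0-0-1 → 1 (borrow)
  1-1-1 → 1 (borrow)
  1-1-1 → 1 (borrow)
  1-0-1 → 0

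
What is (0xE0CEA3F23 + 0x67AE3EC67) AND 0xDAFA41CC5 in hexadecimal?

0x487840880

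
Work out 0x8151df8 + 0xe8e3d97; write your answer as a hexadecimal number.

Add column by column in base 16, right to left:
  8+7 = f
  f+9 = 8 carry 1
  d+d+1 = b carry 1
  1+3+1 = 5
  5+e = 3 carry 1
  1+8+1 = a
  8+e = 6 carry 1
  final carry 1

0x16a35b8f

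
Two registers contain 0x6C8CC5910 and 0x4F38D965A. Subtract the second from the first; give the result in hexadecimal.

Subtract column by column in base 16:
  0-A → 6 (borrow)
  1-5-1 → B (borrow)
  9-6-1 → 2
  5-9 → C (borrow)
  C-D-1 → E (borrow)
  C-8-1 → 3
  8-3 → 5
  C-F → D (borrow)
  6-4-1 → 1

0x1D53EC2B6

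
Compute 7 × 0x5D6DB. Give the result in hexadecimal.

0x28DFFD

Multiply each base-16 digit by 7, carrying:
  B×7 = 77 → write D carry 4
  D×7+4 = 95 → write F carry 5
  6×7+5 = 47 → write F carry 2
  D×7+2 = 93 → write D carry 5
  5×7+5 = 40 → write 8 carry 2
  remaining carry: 2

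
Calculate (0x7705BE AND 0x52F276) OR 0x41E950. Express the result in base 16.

0x7705BE AND 0x52F276 = 0x520036.
Then OR with 0x41E950.

0x53E976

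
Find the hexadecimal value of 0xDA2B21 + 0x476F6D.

0x1219A8E

Add column by column in base 16, right to left:
  1+D = E
  2+6 = 8
  B+F = A carry 1
  2+6+1 = 9
  A+7 = 1 carry 1
  D+4+1 = 2 carry 1
  final carry 1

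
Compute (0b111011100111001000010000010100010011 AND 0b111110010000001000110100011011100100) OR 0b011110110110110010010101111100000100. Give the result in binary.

0b111110110110111010010101111100000100

0b111011100111001000010000010100010011 AND 0b111110010000001000110100011011100100 = 0b111010000000001000010000010000000000.
Then OR with 0b011110110110110010010101111100000100.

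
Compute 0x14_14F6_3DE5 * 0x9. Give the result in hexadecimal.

0xB4BCA82D0D

Multiply each base-16 digit by 9, carrying:
  5×9 = 45 → write D carry 2
  E×9+2 = 128 → write 0 carry 8
  D×9+8 = 125 → write D carry 7
  3×9+7 = 34 → write 2 carry 2
  6×9+2 = 56 → write 8 carry 3
  F×9+3 = 138 → write A carry 8
  4×9+8 = 44 → write C carry 2
  1×9+2 = 11 → write B
  4×9 = 36 → write 4 carry 2
  1×9+2 = 11 → write B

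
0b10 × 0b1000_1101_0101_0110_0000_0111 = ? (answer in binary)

0b1000110101010110000001110

Multiply each base-2 digit by 2, carrying:
  1×2 = 2 → write 0 carry 1
  1×2+1 = 3 → write 1 carry 1
  1×2+1 = 3 → write 1 carry 1
  0×2+1 = 1 → write 1
  0×2 = 0 → write 0
  0×2 = 0 → write 0
  0×2 = 0 → write 0
  0×2 = 0 → write 0
  0×2 = 0 → write 0
  1×2 = 2 → write 0 carry 1
  1×2+1 = 3 → write 1 carry 1
  0×2+1 = 1 → write 1
  1×2 = 2 → write 0 carry 1
  0×2+1 = 1 → write 1
  1×2 = 2 → write 0 carry 1
  0×2+1 = 1 → write 1
  1×2 = 2 → write 0 carry 1
  0×2+1 = 1 → write 1
  1×2 = 2 → write 0 carry 1
  1×2+1 = 3 → write 1 carry 1
  0×2+1 = 1 → write 1
  0×2 = 0 → write 0
  0×2 = 0 → write 0
  1×2 = 2 → write 0 carry 1
  remaining carry: 1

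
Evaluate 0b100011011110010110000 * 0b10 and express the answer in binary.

0b1000110111100101100000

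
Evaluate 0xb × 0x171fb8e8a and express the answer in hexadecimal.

0xfe5cf1fee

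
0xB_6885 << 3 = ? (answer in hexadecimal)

3 bits is not a whole number of base-16 digits; in binary: 10110110100010000101 << 3 = 10110110100010000101000.

0x5B4428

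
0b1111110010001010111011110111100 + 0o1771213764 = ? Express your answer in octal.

0o21612507660

0b1111110010001010111011110111100 = 0o17621273674 in octal.
Add column by column in base 8, right to left:
  4+4 = 0 carry 1
  7+6+1 = 6 carry 1
  6+7+1 = 6 carry 1
  3+3+1 = 7
  7+1 = 0 carry 1
  2+2+1 = 5
  1+1 = 2
  2+7 = 1 carry 1
  6+7+1 = 6 carry 1
  7+1+1 = 1 carry 1
  1+0+1 = 2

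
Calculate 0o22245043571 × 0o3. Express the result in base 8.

0o66757153153

Multiply each base-8 digit by 3, carrying:
  1×3 = 3 → write 3
  7×3 = 21 → write 5 carry 2
  5×3+2 = 17 → write 1 carry 2
  3×3+2 = 11 → write 3 carry 1
  4×3+1 = 13 → write 5 carry 1
  0×3+1 = 1 → write 1
  5×3 = 15 → write 7 carry 1
  4×3+1 = 13 → write 5 carry 1
  2×3+1 = 7 → write 7
  2×3 = 6 → write 6
  2×3 = 6 → write 6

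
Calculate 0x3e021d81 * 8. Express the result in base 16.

Multiply each base-16 digit by 8, carrying:
  1×8 = 8 → write 8
  8×8 = 64 → write 0 carry 4
  d×8+4 = 108 → write c carry 6
  1×8+6 = 14 → write e
  2×8 = 16 → write 0 carry 1
  0×8+1 = 1 → write 1
  e×8 = 112 → write 0 carry 7
  3×8+7 = 31 → write f carry 1
  remaining carry: 1

0x1f010ec08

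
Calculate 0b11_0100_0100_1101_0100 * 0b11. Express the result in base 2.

0b10011100111001111100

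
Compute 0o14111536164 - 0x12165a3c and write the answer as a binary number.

0o14111536164 = 0b1100001001001101011110001110100 in binary.
0x12165a3c = 0b10010000101100101101000111100 in binary.
Subtract column by column in base 2:
  0-0 → 0
  0-0 → 0
  1-1 → 0
  0-1 → 1 (borrow)
  1-1-1 → 1 (borrow)
  1-1-1 → 1 (borrow)
  1-0-1 → 0
  0-0 → 0
  0-0 → 0
  0-1 → 1 (borrow)
  1-0-1 → 0
  1-1 → 0
  1-1 → 0
  1-0 → 1
  0-1 → 1 (borrow)
  1-0-1 → 0
  0-0 → 0
  1-1 → 0
  1-1 → 0
  0-0 → 0
  0-1 → 1 (borrow)
  1-0-1 → 0
  0-0 → 0
  0-0 → 0
  1-0 → 1
  0-1 → 1 (borrow)
  0-0-1 → 1 (borrow)
  0-0-1 → 1 (borrow)
  0-1-1 → 0 (borrow)
  1-0-1 → 0
  1-0 → 1

0b1001111000100000110001000111000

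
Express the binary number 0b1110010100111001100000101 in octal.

0o162471405

Group the bits in threes: 001 110 010 100 111 001 100 000 101 → 162471405.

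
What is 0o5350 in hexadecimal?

Each octal digit is 3 bits: 5=101 3=011 5=101 0=000.
Group the bits into nibbles: 1010 1110 1000 → ae8.

0xae8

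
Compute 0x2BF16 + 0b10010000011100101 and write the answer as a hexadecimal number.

0b10010000011100101 = 0x120E5 in hexadecimal.
Add column by column in base 16, right to left:
  6+5 = B
  1+E = F
  F+0 = F
  B+2 = D
  2+1 = 3

0x3DFFB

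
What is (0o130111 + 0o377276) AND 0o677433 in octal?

0o427403

Add column by column in base 8, right to left:
  1+6 = 7
  1+7 = 0 carry 1
  1+2+1 = 4
  0+7 = 7
  3+7 = 2 carry 1
  1+3+1 = 5
Sum = 0o527407; now AND with 0o677433:
  5&6=4, 2&7=2, 7&7=7, 4&4=4, 0&3=0, 7&3=3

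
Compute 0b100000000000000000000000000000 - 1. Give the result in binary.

0b11111111111111111111111111111

The trailing 29 digits are 0, so subtracting 1 borrows through: they become 1 and the next digit up decrements.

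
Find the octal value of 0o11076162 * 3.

Multiply each base-8 digit by 3, carrying:
  2×3 = 6 → write 6
  6×3 = 18 → write 2 carry 2
  1×3+2 = 5 → write 5
  6×3 = 18 → write 2 carry 2
  7×3+2 = 23 → write 7 carry 2
  0×3+2 = 2 → write 2
  1×3 = 3 → write 3
  1×3 = 3 → write 3

0o33272526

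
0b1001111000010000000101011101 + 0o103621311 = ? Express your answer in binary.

0o103621311 = 0b1000011110010001011001001 in binary.
Add column by column in base 2, right to left:
  1+1 = 0 carry 1
  0+0+1 = 1
  1+0 = 1
  1+1 = 0 carry 1
  1+0+1 = 0 carry 1
  0+0+1 = 1
  1+1 = 0 carry 1
  0+1+1 = 0 carry 1
  1+0+1 = 0 carry 1
  0+1+1 = 0 carry 1
  0+0+1 = 1
  0+0 = 0
  0+0 = 0
  0+1 = 1
  0+0 = 0
  0+0 = 0
  1+1 = 0 carry 1
  0+1+1 = 0 carry 1
  0+1+1 = 0 carry 1
  0+1+1 = 0 carry 1
  0+0+1 = 1
  1+0 = 1
  1+0 = 1
  1+0 = 1
  1+1 = 0 carry 1
  0+0+1 = 1
  0+0 = 0
  1+0 = 1

0b1010111100000010010000100110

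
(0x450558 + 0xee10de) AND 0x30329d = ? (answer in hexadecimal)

0x301214

Add column by column in base 16, right to left:
  8+e = 6 carry 1
  5+d+1 = 3 carry 1
  5+0+1 = 6
  0+1 = 1
  5+e = 3 carry 1
  4+e+1 = 3 carry 1
  final carry 1
Sum = 0x1331636; now AND with 0x30329d:
  1&0=0, 3&3=3, 3&0=0, 1&3=1, 6&2=2, 3&9=1, 6&d=4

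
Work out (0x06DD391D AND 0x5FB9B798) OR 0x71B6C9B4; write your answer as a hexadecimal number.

0x06DD391D AND 0x5FB9B798 = 0x06993118.
Then OR with 0x71B6C9B4.

0x77BFF9BC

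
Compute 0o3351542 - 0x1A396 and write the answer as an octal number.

0o3027714

0x1A396 = 0o321626 in octal.
Subtract column by column in base 8:
  2-6 → 4 (borrow)
  4-2-1 → 1
  5-6 → 7 (borrow)
  1-1-1 → 7 (borrow)
  5-2-1 → 2
  3-3 → 0
  3-0 → 3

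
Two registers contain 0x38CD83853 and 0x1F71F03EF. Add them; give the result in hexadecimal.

0x583F73C42

Add column by column in base 16, right to left:
  3+F = 2 carry 1
  5+E+1 = 4 carry 1
  8+3+1 = C
  3+0 = 3
  8+F = 7 carry 1
  D+1+1 = F
  C+7 = 3 carry 1
  8+F+1 = 8 carry 1
  3+1+1 = 5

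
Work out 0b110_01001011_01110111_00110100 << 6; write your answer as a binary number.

0b110010010110111011100110100000000

Left shift by 6: append 6 zero bits.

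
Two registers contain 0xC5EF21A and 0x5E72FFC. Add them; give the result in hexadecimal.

0x12462216

Add column by column in base 16, right to left:
  A+C = 6 carry 1
  1+F+1 = 1 carry 1
  2+F+1 = 2 carry 1
  F+2+1 = 2 carry 1
  E+7+1 = 6 carry 1
  5+E+1 = 4 carry 1
  C+5+1 = 2 carry 1
  final carry 1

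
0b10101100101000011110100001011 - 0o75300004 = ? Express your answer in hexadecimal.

0x149ebd07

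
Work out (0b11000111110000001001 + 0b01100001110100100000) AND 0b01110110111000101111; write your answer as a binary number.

0b100000100000101001

Add column by column in base 2, right to left:
  1+0 = 1
  0+0 = 0
  0+0 = 0
  1+0 = 1
  0+0 = 0
  0+1 = 1
  0+0 = 0
  0+0 = 0
  0+1 = 1
  0+0 = 0
  1+1 = 0 carry 1
  1+1+1 = 1 carry 1
  1+1+1 = 1 carry 1
  1+0+1 = 0 carry 1
  1+0+1 = 0 carry 1
  0+0+1 = 1
  0+0 = 0
  0+1 = 1
  1+1 = 0 carry 1
  1+0+1 = 0 carry 1
  final carry 1
Sum = 0b100101001100100101001; now AND with 0b01110110111000101111:
  100101001100100101001
& 001110110111000101111
= 000100000100000101001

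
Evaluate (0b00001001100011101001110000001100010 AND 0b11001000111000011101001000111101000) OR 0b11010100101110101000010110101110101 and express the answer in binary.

0b00001001100011101001110000001100010 AND 0b11001000111000011101001000111101000 = 0b00001000100000001001000000001100000.
Then OR with 0b11010100101110101000010110101110101.

0b11011100101110101001010110101110101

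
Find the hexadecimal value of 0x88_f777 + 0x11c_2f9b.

0x1a52712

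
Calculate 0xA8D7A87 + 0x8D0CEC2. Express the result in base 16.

0x135E4949

Add column by column in base 16, right to left:
  7+2 = 9
  8+C = 4 carry 1
  A+E+1 = 9 carry 1
  7+C+1 = 4 carry 1
  D+0+1 = E
  8+D = 5 carry 1
  A+8+1 = 3 carry 1
  final carry 1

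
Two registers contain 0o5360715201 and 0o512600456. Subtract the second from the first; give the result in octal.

0o4646114523

Subtract column by column in base 8:
  1-6 → 3 (borrow)
  0-5-1 → 2 (borrow)
  2-4-1 → 5 (borrow)
  5-0-1 → 4
  1-0 → 1
  7-6 → 1
  0-2 → 6 (borrow)
  6-1-1 → 4
  3-5 → 6 (borrow)
  5-0-1 → 4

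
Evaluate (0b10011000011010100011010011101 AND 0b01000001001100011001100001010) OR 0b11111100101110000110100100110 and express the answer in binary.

0b11111100101110000111100101110

0b10011000011010100011010011101 AND 0b01000001001100011001100001010 = 0b00000000001000000001000001000.
Then OR with 0b11111100101110000110100100110.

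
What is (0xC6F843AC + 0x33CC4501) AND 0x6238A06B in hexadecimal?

Add column by column in base 16, right to left:
  C+1 = D
  A+0 = A
  3+5 = 8
  4+4 = 8
  8+C = 4 carry 1
  F+C+1 = C carry 1
  6+3+1 = A
  C+3 = F
Sum = 0xFAC488AD; now AND with 0x6238A06B:
  F&6=6, A&2=2, C&3=0, 4&8=0, 8&A=8, 8&0=0, A&6=2, D&B=9

0x62008029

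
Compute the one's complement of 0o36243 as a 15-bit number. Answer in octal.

Each oct digit d becomes 7−d:
  3→4, 6→1, 2→5, 4→3, 3→4

0o41534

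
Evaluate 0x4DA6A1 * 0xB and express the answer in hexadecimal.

Multiply each base-16 digit by 11, carrying:
  1×11 = 11 → write B
  A×11 = 110 → write E carry 6
  6×11+6 = 72 → write 8 carry 4
  A×11+4 = 114 → write 2 carry 7
  D×11+7 = 150 → write 6 carry 9
  4×11+9 = 53 → write 5 carry 3
  remaining carry: 3

0x35628EB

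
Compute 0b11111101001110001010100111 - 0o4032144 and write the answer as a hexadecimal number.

0b11111101001110001010100111 = 0x3F4E2A7 in hexadecimal.
0o4032144 = 0x103464 in hexadecimal.
Subtract column by column in base 16:
  7-4 → 3
  A-6 → 4
  2-4 → E (borrow)
  E-3-1 → A
  4-0 → 4
  F-1 → E
  3-0 → 3

0x3E4AE43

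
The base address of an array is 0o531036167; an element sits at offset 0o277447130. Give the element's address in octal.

0o1030505317

Add column by column in base 8, right to left:
  7+0 = 7
  6+3 = 1 carry 1
  1+1+1 = 3
  6+7 = 5 carry 1
  3+4+1 = 0 carry 1
  0+4+1 = 5
  1+7 = 0 carry 1
  3+7+1 = 3 carry 1
  5+2+1 = 0 carry 1
  final carry 1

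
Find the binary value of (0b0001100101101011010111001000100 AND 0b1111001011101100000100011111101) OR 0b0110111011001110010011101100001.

0b111111011101110010111101100101

0b0001100101101011010111001000100 AND 0b1111001011101100000100011111101 = 0b0001000001101000000100001000100.
Then OR with 0b0110111011001110010011101100001.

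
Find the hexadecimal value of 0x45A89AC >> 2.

2 bits is not a whole number of base-16 digits; in binary: 100010110101000100110101100 >> 2 = 1000101101010001001101011.

0x116A26B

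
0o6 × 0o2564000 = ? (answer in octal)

0o20270000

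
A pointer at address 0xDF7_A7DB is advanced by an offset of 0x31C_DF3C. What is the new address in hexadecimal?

0x11148717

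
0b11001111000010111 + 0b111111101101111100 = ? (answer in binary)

Add column by column in base 2, right to left:
  1+0 = 1
  1+0 = 1
  1+1 = 0 carry 1
  0+1+1 = 0 carry 1
  1+1+1 = 1 carry 1
  0+1+1 = 0 carry 1
  0+1+1 = 0 carry 1
  0+0+1 = 1
  0+1 = 1
  1+1 = 0 carry 1
  1+0+1 = 0 carry 1
  1+1+1 = 1 carry 1
  1+1+1 = 1 carry 1
  0+1+1 = 0 carry 1
  0+1+1 = 0 carry 1
  1+1+1 = 1 carry 1
  1+1+1 = 1 carry 1
  0+1+1 = 0 carry 1
  final carry 1

0b1011001100110010011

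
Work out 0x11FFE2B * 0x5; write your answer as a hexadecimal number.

Multiply each base-16 digit by 5, carrying:
  B×5 = 55 → write 7 carry 3
  2×5+3 = 13 → write D
  E×5 = 70 → write 6 carry 4
  F×5+4 = 79 → write F carry 4
  F×5+4 = 79 → write F carry 4
  1×5+4 = 9 → write 9
  1×5 = 5 → write 5

0x59FF6D7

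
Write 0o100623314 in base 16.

0x10326CC

Each octal digit is 3 bits: 1=001 0=000 0=000 6=110 2=010 3=011 3=011 1=001 4=100.
Group the bits into nibbles: 0001 0000 0011 0010 0110 1100 1100 → 10326CC.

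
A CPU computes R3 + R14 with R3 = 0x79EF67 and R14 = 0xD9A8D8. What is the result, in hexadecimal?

0x153983F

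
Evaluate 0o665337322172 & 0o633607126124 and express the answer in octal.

AND each oct digit independently (no carries):
  6&6=6, 6&3=2, 5&3=1, 3&6=2, 3&0=0, 7&7=7, 3&1=1, 2&2=2, 2&6=2, 1&1=1, 7&2=2, 2&4=0

0o621207122120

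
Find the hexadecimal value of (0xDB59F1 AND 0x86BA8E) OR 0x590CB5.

0xDB59F1 AND 0x86BA8E = 0x821880.
Then OR with 0x590CB5.

0xDB1CB5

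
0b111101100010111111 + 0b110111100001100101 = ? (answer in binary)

0b1110101000100100100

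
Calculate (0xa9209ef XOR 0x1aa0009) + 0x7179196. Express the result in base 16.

First 0xa9209ef XOR 0x1aa0009 = 0xb3809e6.
Add column by column in base 16, right to left:
  6+6 = c
  e+9 = 7 carry 1
  9+1+1 = b
  0+9 = 9
  8+7 = f
  3+1 = 4
  b+7 = 2 carry 1
  final carry 1

0x124f9b7c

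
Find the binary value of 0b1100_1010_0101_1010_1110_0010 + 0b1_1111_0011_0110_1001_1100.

0b111010011001000101111110

Add column by column in base 2, right to left:
  0+0 = 0
  1+0 = 1
  0+1 = 1
  0+1 = 1
  0+1 = 1
  1+0 = 1
  1+0 = 1
  1+1 = 0 carry 1
  0+0+1 = 1
  1+1 = 0 carry 1
  0+1+1 = 0 carry 1
  1+0+1 = 0 carry 1
  1+1+1 = 1 carry 1
  0+1+1 = 0 carry 1
  1+0+1 = 0 carry 1
  0+0+1 = 1
  0+1 = 1
  1+1 = 0 carry 1
  0+1+1 = 0 carry 1
  1+1+1 = 1 carry 1
  0+1+1 = 0 carry 1
  0+0+1 = 1
  1+0 = 1
  1+0 = 1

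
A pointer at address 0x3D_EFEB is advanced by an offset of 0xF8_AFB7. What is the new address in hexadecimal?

0x1369FA2

Add column by column in base 16, right to left:
  B+7 = 2 carry 1
  E+B+1 = A carry 1
  F+F+1 = F carry 1
  E+A+1 = 9 carry 1
  D+8+1 = 6 carry 1
  3+F+1 = 3 carry 1
  final carry 1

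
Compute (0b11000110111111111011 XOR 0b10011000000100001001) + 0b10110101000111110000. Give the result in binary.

First 0b11000110111111111011 XOR 0b10011000000100001001 = 0b01011110111011110010.
Add column by column in base 2, right to left:
  0+0 = 0
  1+0 = 1
  0+0 = 0
  0+0 = 0
  1+1 = 0 carry 1
  1+1+1 = 1 carry 1
  1+1+1 = 1 carry 1
  1+1+1 = 1 carry 1
  0+1+1 = 0 carry 1
  1+0+1 = 0 carry 1
  1+0+1 = 0 carry 1
  1+0+1 = 0 carry 1
  0+1+1 = 0 carry 1
  1+0+1 = 0 carry 1
  1+1+1 = 1 carry 1
  1+0+1 = 0 carry 1
  1+1+1 = 1 carry 1
  0+1+1 = 0 carry 1
  1+0+1 = 0 carry 1
  0+1+1 = 0 carry 1
  final carry 1

0b100010100000011100010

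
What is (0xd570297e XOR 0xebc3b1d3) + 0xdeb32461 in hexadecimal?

0x11d66bd0e

First 0xd570297e XOR 0xebc3b1d3 = 0x3eb398ad.
Add column by column in base 16, right to left:
  d+1 = e
  a+6 = 0 carry 1
  8+4+1 = d
  9+2 = b
  3+3 = 6
  b+b = 6 carry 1
  e+e+1 = d carry 1
  3+d+1 = 1 carry 1
  final carry 1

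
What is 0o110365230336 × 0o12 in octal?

0o1324624764254

Multiply each base-8 digit by 10, carrying:
  6×10 = 60 → write 4 carry 7
  3×10+7 = 37 → write 5 carry 4
  3×10+4 = 34 → write 2 carry 4
  0×10+4 = 4 → write 4
  3×10 = 30 → write 6 carry 3
  2×10+3 = 23 → write 7 carry 2
  5×10+2 = 52 → write 4 carry 6
  6×10+6 = 66 → write 2 carry 8
  3×10+8 = 38 → write 6 carry 4
  0×10+4 = 4 → write 4
  1×10 = 10 → write 2 carry 1
  1×10+1 = 11 → write 3 carry 1
  remaining carry: 1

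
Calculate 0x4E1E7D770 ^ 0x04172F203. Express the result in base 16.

0x4A0952573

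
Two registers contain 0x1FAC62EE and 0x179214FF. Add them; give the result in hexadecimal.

0x373E77ED

Add column by column in base 16, right to left:
  E+F = D carry 1
  E+F+1 = E carry 1
  2+4+1 = 7
  6+1 = 7
  C+2 = E
  A+9 = 3 carry 1
  F+7+1 = 7 carry 1
  1+1+1 = 3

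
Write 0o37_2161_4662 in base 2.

0b11111010001110001100110110010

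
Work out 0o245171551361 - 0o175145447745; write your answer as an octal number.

0o50024101414

Subtract column by column in base 8:
  1-5 → 4 (borrow)
  6-4-1 → 1
  3-7 → 4 (borrow)
  1-7-1 → 1 (borrow)
  5-4-1 → 0
  5-4 → 1
  1-5 → 4 (borrow)
  7-4-1 → 2
  1-1 → 0
  5-5 → 0
  4-7 → 5 (borrow)
  2-1-1 → 0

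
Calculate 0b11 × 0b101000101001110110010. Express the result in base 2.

0b1111001111101100010110

Multiply each base-2 digit by 3, carrying:
  0×3 = 0 → write 0
  1×3 = 3 → write 1 carry 1
  0×3+1 = 1 → write 1
  0×3 = 0 → write 0
  1×3 = 3 → write 1 carry 1
  1×3+1 = 4 → write 0 carry 2
  0×3+2 = 2 → write 0 carry 1
  1×3+1 = 4 → write 0 carry 2
  1×3+2 = 5 → write 1 carry 2
  1×3+2 = 5 → write 1 carry 2
  0×3+2 = 2 → write 0 carry 1
  0×3+1 = 1 → write 1
  1×3 = 3 → write 1 carry 1
  0×3+1 = 1 → write 1
  1×3 = 3 → write 1 carry 1
  0×3+1 = 1 → write 1
  0×3 = 0 → write 0
  0×3 = 0 → write 0
  1×3 = 3 → write 1 carry 1
  0×3+1 = 1 → write 1
  1×3 = 3 → write 1 carry 1
  remaining carry: 1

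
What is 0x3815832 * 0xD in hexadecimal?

0x2D917A8A

Multiply each base-16 digit by 13, carrying:
  2×13 = 26 → write A carry 1
  3×13+1 = 40 → write 8 carry 2
  8×13+2 = 106 → write A carry 6
  5×13+6 = 71 → write 7 carry 4
  1×13+4 = 17 → write 1 carry 1
  8×13+1 = 105 → write 9 carry 6
  3×13+6 = 45 → write D carry 2
  remaining carry: 2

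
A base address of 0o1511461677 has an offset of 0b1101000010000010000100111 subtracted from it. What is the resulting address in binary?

0b1011100001010101111110011000

0o1511461677 = 0b1101001001100110001110111111 in binary.
Subtract column by column in base 2:
  1-1 → 0
  1-1 → 0
  1-1 → 0
  1-0 → 1
  1-0 → 1
  1-1 → 0
  0-0 → 0
  1-0 → 1
  1-0 → 1
  1-0 → 1
  0-1 → 1 (borrow)
  0-0-1 → 1 (borrow)
  0-0-1 → 1 (borrow)
  1-0-1 → 0
  1-0 → 1
  0-0 → 0
  0-1 → 1 (borrow)
  1-0-1 → 0
  1-0 → 1
  0-0 → 0
  0-0 → 0
  1-1 → 0
  0-0 → 0
  0-1 → 1 (borrow)
  1-1-1 → 1 (borrow)
  0-0-1 → 1 (borrow)
  1-0-1 → 0
  1-0 → 1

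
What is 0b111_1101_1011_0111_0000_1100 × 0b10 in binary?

0b111110110110111000011000

Multiply each base-2 digit by 2, carrying:
  0×2 = 0 → write 0
  0×2 = 0 → write 0
  1×2 = 2 → write 0 carry 1
  1×2+1 = 3 → write 1 carry 1
  0×2+1 = 1 → write 1
  0×2 = 0 → write 0
  0×2 = 0 → write 0
  0×2 = 0 → write 0
  1×2 = 2 → write 0 carry 1
  1×2+1 = 3 → write 1 carry 1
  1×2+1 = 3 → write 1 carry 1
  0×2+1 = 1 → write 1
  1×2 = 2 → write 0 carry 1
  1×2+1 = 3 → write 1 carry 1
  0×2+1 = 1 → write 1
  1×2 = 2 → write 0 carry 1
  1×2+1 = 3 → write 1 carry 1
  0×2+1 = 1 → write 1
  1×2 = 2 → write 0 carry 1
  1×2+1 = 3 → write 1 carry 1
  1×2+1 = 3 → write 1 carry 1
  1×2+1 = 3 → write 1 carry 1
  1×2+1 = 3 → write 1 carry 1
  remaining carry: 1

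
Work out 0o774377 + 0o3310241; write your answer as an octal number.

Add column by column in base 8, right to left:
  7+1 = 0 carry 1
  7+4+1 = 4 carry 1
  3+2+1 = 6
  4+0 = 4
  7+1 = 0 carry 1
  7+3+1 = 3 carry 1
  0+3+1 = 4

0o4304640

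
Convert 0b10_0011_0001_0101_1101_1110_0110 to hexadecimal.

Group the bits into nibbles: 0010 0011 0001 0101 1101 1110 0110 → 2315DE6.

0x2315DE6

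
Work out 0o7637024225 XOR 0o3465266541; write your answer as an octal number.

XOR each oct digit independently (no carries):
  7^3=4, 6^4=2, 3^6=5, 7^5=2, 0^2=2, 2^6=4, 4^6=2, 2^5=7, 2^4=6, 5^1=4

0o4252242764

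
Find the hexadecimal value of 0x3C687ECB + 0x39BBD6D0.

0x7624559B

Add column by column in base 16, right to left:
  B+0 = B
  C+D = 9 carry 1
  E+6+1 = 5 carry 1
  7+D+1 = 5 carry 1
  8+B+1 = 4 carry 1
  6+B+1 = 2 carry 1
  C+9+1 = 6 carry 1
  3+3+1 = 7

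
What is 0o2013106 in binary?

Each octal digit is 3 bits: 2=010 0=000 1=001 3=011 1=001 0=000 6=110.

0b10000001011001000110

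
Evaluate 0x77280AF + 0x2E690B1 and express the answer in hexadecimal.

Add column by column in base 16, right to left:
  F+1 = 0 carry 1
  A+B+1 = 6 carry 1
  0+0+1 = 1
  8+9 = 1 carry 1
  2+6+1 = 9
  7+E = 5 carry 1
  7+2+1 = A

0xA591160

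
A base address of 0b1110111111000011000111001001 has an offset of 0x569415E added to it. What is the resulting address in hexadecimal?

0x14657327

0b1110111111000011000111001001 = 0xEFC31C9 in hexadecimal.
Add column by column in base 16, right to left:
  9+E = 7 carry 1
  C+5+1 = 2 carry 1
  1+1+1 = 3
  3+4 = 7
  C+9 = 5 carry 1
  F+6+1 = 6 carry 1
  E+5+1 = 4 carry 1
  final carry 1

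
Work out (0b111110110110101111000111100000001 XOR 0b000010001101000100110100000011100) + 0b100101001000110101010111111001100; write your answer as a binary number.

0b1100010000100100001001011011101001

First 0b111110110110101111000111100000001 XOR 0b000010001101000100110100000011100 = 0b111100111011101011110011100011101.
Add column by column in base 2, right to left:
  1+0 = 1
  0+0 = 0
  1+1 = 0 carry 1
  1+1+1 = 1 carry 1
  1+0+1 = 0 carry 1
  0+0+1 = 1
  0+1 = 1
  0+1 = 1
  1+1 = 0 carry 1
  1+1+1 = 1 carry 1
  1+1+1 = 1 carry 1
  0+1+1 = 0 carry 1
  0+0+1 = 1
  1+1 = 0 carry 1
  1+0+1 = 0 carry 1
  1+1+1 = 1 carry 1
  1+0+1 = 0 carry 1
  0+1+1 = 0 carry 1
  1+0+1 = 0 carry 1
  0+1+1 = 0 carry 1
  1+1+1 = 1 carry 1
  1+0+1 = 0 carry 1
  1+0+1 = 0 carry 1
  0+0+1 = 1
  1+1 = 0 carry 1
  1+0+1 = 0 carry 1
  1+0+1 = 0 carry 1
  0+1+1 = 0 carry 1
  0+0+1 = 1
  1+1 = 0 carry 1
  1+0+1 = 0 carry 1
  1+0+1 = 0 carry 1
  1+1+1 = 1 carry 1
  final carry 1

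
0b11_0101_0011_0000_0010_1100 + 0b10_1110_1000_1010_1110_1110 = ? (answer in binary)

0b11000111011101100011010

Add column by column in base 2, right to left:
  0+0 = 0
  0+1 = 1
  1+1 = 0 carry 1
  1+1+1 = 1 carry 1
  0+0+1 = 1
  1+1 = 0 carry 1
  0+1+1 = 0 carry 1
  0+1+1 = 0 carry 1
  0+0+1 = 1
  0+1 = 1
  0+0 = 0
  0+1 = 1
  1+0 = 1
  1+0 = 1
  0+0 = 0
  0+1 = 1
  1+0 = 1
  0+1 = 1
  1+1 = 0 carry 1
  0+1+1 = 0 carry 1
  1+0+1 = 0 carry 1
  1+1+1 = 1 carry 1
  final carry 1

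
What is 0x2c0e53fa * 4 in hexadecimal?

0xb0394fe8

Multiply each base-16 digit by 4, carrying:
  a×4 = 40 → write 8 carry 2
  f×4+2 = 62 → write e carry 3
  3×4+3 = 15 → write f
  5×4 = 20 → write 4 carry 1
  e×4+1 = 57 → write 9 carry 3
  0×4+3 = 3 → write 3
  c×4 = 48 → write 0 carry 3
  2×4+3 = 11 → write b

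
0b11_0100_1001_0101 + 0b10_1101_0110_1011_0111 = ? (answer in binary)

0b110000101101001100

Add column by column in base 2, right to left:
  1+1 = 0 carry 1
  0+1+1 = 0 carry 1
  1+1+1 = 1 carry 1
  0+0+1 = 1
  1+1 = 0 carry 1
  0+1+1 = 0 carry 1
  0+0+1 = 1
  1+1 = 0 carry 1
  0+0+1 = 1
  0+1 = 1
  1+1 = 0 carry 1
  0+0+1 = 1
  1+1 = 0 carry 1
  1+0+1 = 0 carry 1
  0+1+1 = 0 carry 1
  0+1+1 = 0 carry 1
  0+0+1 = 1
  0+1 = 1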